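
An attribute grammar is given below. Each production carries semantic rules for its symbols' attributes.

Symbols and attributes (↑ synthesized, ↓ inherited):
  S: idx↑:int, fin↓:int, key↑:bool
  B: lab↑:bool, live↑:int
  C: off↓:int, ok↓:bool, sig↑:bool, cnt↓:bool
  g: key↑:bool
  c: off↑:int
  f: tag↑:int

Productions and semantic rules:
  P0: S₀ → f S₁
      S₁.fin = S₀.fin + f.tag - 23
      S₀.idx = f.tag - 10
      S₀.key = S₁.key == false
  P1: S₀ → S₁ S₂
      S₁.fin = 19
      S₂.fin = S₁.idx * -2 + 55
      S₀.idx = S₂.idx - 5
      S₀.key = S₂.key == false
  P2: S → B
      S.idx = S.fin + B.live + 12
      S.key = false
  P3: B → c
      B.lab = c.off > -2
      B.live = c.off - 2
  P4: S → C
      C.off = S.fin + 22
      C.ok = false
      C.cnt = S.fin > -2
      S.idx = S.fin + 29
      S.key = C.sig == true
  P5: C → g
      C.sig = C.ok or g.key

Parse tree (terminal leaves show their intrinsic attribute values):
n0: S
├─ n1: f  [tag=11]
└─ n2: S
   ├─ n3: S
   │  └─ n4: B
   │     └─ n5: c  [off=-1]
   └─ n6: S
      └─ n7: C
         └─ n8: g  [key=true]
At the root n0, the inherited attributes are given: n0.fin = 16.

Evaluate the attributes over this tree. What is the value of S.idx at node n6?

1. n0.fin = 16  [given at root]
2. n1.tag = 11  [terminal]
3. n2.fin = 4  [S₀.fin + f.tag - 23]
4. n3.fin = 19  [19]
5. n5.off = -1  [terminal]
6. n4.lab = true  [c.off > -2]
7. n4.live = -3  [c.off - 2]
8. n3.idx = 28  [S.fin + B.live + 12]
9. n3.key = false  [false]
10. n6.fin = -1  [S₁.idx * -2 + 55]
11. n7.off = 21  [S.fin + 22]
12. n7.ok = false  [false]
13. n7.cnt = true  [S.fin > -2]
14. n8.key = true  [terminal]
15. n7.sig = true  [C.ok or g.key]
16. n6.idx = 28  [S.fin + 29]
17. n6.key = true  [C.sig == true]
18. n2.idx = 23  [S₂.idx - 5]
19. n2.key = false  [S₂.key == false]
20. n0.idx = 1  [f.tag - 10]
21. n0.key = true  [S₁.key == false]

28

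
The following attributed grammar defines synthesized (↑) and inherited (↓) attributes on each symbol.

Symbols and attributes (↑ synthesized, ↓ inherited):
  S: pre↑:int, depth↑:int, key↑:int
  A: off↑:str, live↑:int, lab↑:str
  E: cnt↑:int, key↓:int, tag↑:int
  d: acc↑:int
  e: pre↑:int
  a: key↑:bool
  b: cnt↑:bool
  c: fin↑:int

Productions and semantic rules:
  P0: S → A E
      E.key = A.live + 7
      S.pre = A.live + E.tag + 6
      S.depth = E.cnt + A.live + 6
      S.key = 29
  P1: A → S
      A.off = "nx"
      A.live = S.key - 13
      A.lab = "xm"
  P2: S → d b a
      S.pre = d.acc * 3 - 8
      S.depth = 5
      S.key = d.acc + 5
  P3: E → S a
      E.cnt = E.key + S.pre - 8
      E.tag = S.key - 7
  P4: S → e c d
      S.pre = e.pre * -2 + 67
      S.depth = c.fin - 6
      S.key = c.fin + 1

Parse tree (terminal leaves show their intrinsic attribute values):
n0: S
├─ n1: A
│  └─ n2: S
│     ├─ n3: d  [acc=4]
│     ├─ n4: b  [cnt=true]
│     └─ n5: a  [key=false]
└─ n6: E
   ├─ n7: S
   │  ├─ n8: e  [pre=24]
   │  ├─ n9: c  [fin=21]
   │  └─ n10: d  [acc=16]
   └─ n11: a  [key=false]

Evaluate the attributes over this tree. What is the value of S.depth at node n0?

16

1. n3.acc = 4  [terminal]
2. n4.cnt = true  [terminal]
3. n5.key = false  [terminal]
4. n2.pre = 4  [d.acc * 3 - 8]
5. n2.depth = 5  [5]
6. n2.key = 9  [d.acc + 5]
7. n1.off = "nx"  ["nx"]
8. n1.live = -4  [S.key - 13]
9. n1.lab = "xm"  ["xm"]
10. n6.key = 3  [A.live + 7]
11. n8.pre = 24  [terminal]
12. n9.fin = 21  [terminal]
13. n10.acc = 16  [terminal]
14. n7.pre = 19  [e.pre * -2 + 67]
15. n7.depth = 15  [c.fin - 6]
16. n7.key = 22  [c.fin + 1]
17. n11.key = false  [terminal]
18. n6.cnt = 14  [E.key + S.pre - 8]
19. n6.tag = 15  [S.key - 7]
20. n0.pre = 17  [A.live + E.tag + 6]
21. n0.depth = 16  [E.cnt + A.live + 6]
22. n0.key = 29  [29]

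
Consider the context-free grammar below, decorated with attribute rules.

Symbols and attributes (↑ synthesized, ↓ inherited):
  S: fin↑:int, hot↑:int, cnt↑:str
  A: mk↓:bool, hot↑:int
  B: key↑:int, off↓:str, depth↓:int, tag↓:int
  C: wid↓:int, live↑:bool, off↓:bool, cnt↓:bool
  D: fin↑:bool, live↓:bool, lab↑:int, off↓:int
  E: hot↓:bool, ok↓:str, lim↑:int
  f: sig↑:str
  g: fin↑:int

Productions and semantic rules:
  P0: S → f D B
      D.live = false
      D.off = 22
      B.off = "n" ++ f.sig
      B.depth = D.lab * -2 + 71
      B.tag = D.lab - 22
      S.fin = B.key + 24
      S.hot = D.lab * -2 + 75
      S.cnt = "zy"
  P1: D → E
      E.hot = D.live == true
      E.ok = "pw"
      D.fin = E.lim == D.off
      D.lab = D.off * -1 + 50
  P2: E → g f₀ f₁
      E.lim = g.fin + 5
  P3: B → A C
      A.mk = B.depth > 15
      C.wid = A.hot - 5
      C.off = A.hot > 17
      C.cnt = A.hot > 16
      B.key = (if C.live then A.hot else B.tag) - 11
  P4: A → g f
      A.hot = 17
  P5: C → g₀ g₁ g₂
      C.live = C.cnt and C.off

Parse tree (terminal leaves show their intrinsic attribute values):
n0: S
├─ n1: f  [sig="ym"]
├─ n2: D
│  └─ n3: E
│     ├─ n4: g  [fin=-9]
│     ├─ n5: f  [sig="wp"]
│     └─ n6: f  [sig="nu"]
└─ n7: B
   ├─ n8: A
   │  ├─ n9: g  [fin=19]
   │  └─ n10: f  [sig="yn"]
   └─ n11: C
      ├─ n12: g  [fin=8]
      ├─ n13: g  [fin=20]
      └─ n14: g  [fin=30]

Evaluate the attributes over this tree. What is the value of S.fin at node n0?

1. n1.sig = "ym"  [terminal]
2. n2.live = false  [false]
3. n2.off = 22  [22]
4. n3.hot = false  [D.live == true]
5. n3.ok = "pw"  ["pw"]
6. n4.fin = -9  [terminal]
7. n5.sig = "wp"  [terminal]
8. n6.sig = "nu"  [terminal]
9. n3.lim = -4  [g.fin + 5]
10. n2.fin = false  [E.lim == D.off]
11. n2.lab = 28  [D.off * -1 + 50]
12. n7.off = "nym"  ["n" ++ f.sig]
13. n7.depth = 15  [D.lab * -2 + 71]
14. n7.tag = 6  [D.lab - 22]
15. n8.mk = false  [B.depth > 15]
16. n9.fin = 19  [terminal]
17. n10.sig = "yn"  [terminal]
18. n8.hot = 17  [17]
19. n11.wid = 12  [A.hot - 5]
20. n11.off = false  [A.hot > 17]
21. n11.cnt = true  [A.hot > 16]
22. n12.fin = 8  [terminal]
23. n13.fin = 20  [terminal]
24. n14.fin = 30  [terminal]
25. n11.live = false  [C.cnt and C.off]
26. n7.key = -5  [(if C.live then A.hot else B.tag) - 11]
27. n0.fin = 19  [B.key + 24]
28. n0.hot = 19  [D.lab * -2 + 75]
29. n0.cnt = "zy"  ["zy"]

19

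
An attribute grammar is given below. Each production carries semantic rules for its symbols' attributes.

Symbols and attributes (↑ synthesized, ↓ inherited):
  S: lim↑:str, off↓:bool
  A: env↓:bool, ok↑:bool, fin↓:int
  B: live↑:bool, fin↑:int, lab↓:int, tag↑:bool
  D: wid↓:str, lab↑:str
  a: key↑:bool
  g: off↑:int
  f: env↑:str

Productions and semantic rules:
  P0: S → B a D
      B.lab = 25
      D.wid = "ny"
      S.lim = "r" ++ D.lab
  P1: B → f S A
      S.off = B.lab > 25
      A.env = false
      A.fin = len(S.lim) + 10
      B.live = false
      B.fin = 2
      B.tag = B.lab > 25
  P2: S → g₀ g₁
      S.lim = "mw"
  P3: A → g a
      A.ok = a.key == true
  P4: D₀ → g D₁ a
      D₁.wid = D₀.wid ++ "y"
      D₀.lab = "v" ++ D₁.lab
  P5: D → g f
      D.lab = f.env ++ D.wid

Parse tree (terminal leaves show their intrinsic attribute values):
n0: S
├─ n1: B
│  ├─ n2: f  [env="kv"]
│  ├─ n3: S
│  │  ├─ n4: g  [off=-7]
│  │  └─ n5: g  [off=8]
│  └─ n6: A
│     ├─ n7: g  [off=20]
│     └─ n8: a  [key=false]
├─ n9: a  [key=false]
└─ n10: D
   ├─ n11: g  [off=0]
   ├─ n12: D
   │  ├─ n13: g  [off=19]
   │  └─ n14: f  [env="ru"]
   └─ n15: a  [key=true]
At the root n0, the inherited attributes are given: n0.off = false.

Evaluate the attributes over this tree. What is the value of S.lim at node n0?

"rvrunyy"

1. n0.off = false  [given at root]
2. n1.lab = 25  [25]
3. n2.env = "kv"  [terminal]
4. n3.off = false  [B.lab > 25]
5. n4.off = -7  [terminal]
6. n5.off = 8  [terminal]
7. n3.lim = "mw"  ["mw"]
8. n6.env = false  [false]
9. n6.fin = 12  [len(S.lim) + 10]
10. n7.off = 20  [terminal]
11. n8.key = false  [terminal]
12. n6.ok = false  [a.key == true]
13. n1.live = false  [false]
14. n1.fin = 2  [2]
15. n1.tag = false  [B.lab > 25]
16. n9.key = false  [terminal]
17. n10.wid = "ny"  ["ny"]
18. n11.off = 0  [terminal]
19. n12.wid = "nyy"  [D₀.wid ++ "y"]
20. n13.off = 19  [terminal]
21. n14.env = "ru"  [terminal]
22. n12.lab = "runyy"  [f.env ++ D.wid]
23. n15.key = true  [terminal]
24. n10.lab = "vrunyy"  ["v" ++ D₁.lab]
25. n0.lim = "rvrunyy"  ["r" ++ D.lab]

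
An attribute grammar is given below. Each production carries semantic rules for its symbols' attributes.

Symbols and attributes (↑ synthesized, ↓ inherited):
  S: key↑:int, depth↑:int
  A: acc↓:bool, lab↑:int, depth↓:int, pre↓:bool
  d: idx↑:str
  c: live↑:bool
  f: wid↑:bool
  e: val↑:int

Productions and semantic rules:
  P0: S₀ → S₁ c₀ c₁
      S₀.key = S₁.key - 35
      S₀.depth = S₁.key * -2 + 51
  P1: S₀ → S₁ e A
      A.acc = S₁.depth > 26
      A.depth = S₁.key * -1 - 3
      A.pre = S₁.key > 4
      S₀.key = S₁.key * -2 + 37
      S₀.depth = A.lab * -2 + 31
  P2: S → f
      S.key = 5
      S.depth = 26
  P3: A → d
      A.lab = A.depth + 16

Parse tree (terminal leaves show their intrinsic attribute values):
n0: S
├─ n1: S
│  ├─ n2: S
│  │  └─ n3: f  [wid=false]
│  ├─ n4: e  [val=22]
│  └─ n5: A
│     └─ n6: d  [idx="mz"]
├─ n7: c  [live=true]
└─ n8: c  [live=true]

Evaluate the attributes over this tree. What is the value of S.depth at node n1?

15

1. n3.wid = false  [terminal]
2. n2.key = 5  [5]
3. n2.depth = 26  [26]
4. n4.val = 22  [terminal]
5. n5.acc = false  [S₁.depth > 26]
6. n5.depth = -8  [S₁.key * -1 - 3]
7. n5.pre = true  [S₁.key > 4]
8. n6.idx = "mz"  [terminal]
9. n5.lab = 8  [A.depth + 16]
10. n1.key = 27  [S₁.key * -2 + 37]
11. n1.depth = 15  [A.lab * -2 + 31]
12. n7.live = true  [terminal]
13. n8.live = true  [terminal]
14. n0.key = -8  [S₁.key - 35]
15. n0.depth = -3  [S₁.key * -2 + 51]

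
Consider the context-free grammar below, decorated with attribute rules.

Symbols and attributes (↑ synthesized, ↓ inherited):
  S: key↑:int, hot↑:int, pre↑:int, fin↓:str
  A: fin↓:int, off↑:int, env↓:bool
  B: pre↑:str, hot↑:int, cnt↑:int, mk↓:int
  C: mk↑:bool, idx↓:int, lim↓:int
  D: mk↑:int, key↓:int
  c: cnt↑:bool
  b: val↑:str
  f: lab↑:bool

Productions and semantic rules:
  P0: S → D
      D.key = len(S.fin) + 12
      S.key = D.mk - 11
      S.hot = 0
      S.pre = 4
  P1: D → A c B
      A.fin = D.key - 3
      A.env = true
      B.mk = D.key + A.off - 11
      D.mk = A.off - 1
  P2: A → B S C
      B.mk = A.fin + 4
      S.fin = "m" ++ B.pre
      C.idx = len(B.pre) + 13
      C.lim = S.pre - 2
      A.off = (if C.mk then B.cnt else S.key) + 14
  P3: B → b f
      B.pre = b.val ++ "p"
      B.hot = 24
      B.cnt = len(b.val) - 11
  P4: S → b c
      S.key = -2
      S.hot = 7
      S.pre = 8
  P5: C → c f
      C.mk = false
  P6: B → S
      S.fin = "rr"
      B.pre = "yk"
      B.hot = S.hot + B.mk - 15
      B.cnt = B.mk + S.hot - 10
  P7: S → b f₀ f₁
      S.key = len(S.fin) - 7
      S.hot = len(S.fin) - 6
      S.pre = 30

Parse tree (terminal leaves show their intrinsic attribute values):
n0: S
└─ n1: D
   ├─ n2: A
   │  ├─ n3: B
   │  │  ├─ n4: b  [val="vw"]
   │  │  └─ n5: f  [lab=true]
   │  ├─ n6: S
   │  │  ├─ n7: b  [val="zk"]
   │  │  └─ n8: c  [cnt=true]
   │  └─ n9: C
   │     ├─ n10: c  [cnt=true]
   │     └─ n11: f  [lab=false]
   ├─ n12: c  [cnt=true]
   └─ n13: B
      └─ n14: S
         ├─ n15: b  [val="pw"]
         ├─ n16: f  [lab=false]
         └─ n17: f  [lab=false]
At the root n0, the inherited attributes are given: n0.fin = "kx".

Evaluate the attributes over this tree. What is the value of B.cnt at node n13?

1. n0.fin = "kx"  [given at root]
2. n1.key = 14  [len(S.fin) + 12]
3. n2.fin = 11  [D.key - 3]
4. n2.env = true  [true]
5. n3.mk = 15  [A.fin + 4]
6. n4.val = "vw"  [terminal]
7. n5.lab = true  [terminal]
8. n3.pre = "vwp"  [b.val ++ "p"]
9. n3.hot = 24  [24]
10. n3.cnt = -9  [len(b.val) - 11]
11. n6.fin = "mvwp"  ["m" ++ B.pre]
12. n7.val = "zk"  [terminal]
13. n8.cnt = true  [terminal]
14. n6.key = -2  [-2]
15. n6.hot = 7  [7]
16. n6.pre = 8  [8]
17. n9.idx = 16  [len(B.pre) + 13]
18. n9.lim = 6  [S.pre - 2]
19. n10.cnt = true  [terminal]
20. n11.lab = false  [terminal]
21. n9.mk = false  [false]
22. n2.off = 12  [(if C.mk then B.cnt else S.key) + 14]
23. n12.cnt = true  [terminal]
24. n13.mk = 15  [D.key + A.off - 11]
25. n14.fin = "rr"  ["rr"]
26. n15.val = "pw"  [terminal]
27. n16.lab = false  [terminal]
28. n17.lab = false  [terminal]
29. n14.key = -5  [len(S.fin) - 7]
30. n14.hot = -4  [len(S.fin) - 6]
31. n14.pre = 30  [30]
32. n13.pre = "yk"  ["yk"]
33. n13.hot = -4  [S.hot + B.mk - 15]
34. n13.cnt = 1  [B.mk + S.hot - 10]
35. n1.mk = 11  [A.off - 1]
36. n0.key = 0  [D.mk - 11]
37. n0.hot = 0  [0]
38. n0.pre = 4  [4]

1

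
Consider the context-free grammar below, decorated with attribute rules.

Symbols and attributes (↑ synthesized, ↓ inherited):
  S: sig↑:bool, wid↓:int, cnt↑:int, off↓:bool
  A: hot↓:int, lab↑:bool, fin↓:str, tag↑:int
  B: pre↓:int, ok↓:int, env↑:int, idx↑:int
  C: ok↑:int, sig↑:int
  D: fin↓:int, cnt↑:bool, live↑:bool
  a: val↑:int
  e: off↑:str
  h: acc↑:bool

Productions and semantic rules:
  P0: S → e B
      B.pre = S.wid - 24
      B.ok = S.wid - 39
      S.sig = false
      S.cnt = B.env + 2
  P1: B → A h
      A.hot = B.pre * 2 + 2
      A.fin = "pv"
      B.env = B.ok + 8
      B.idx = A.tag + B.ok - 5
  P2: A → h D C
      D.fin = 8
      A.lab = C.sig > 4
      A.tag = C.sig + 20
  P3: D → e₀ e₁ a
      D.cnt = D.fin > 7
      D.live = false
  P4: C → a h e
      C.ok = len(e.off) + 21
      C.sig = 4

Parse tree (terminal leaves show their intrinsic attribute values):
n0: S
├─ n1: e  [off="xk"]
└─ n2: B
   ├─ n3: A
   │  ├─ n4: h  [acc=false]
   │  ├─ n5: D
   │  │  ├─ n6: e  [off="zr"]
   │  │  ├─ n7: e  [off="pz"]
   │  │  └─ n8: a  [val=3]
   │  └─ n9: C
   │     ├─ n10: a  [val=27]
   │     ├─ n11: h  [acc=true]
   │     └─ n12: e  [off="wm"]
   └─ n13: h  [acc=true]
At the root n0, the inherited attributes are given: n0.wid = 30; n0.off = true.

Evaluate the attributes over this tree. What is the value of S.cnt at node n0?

1. n0.wid = 30  [given at root]
2. n0.off = true  [given at root]
3. n1.off = "xk"  [terminal]
4. n2.pre = 6  [S.wid - 24]
5. n2.ok = -9  [S.wid - 39]
6. n3.hot = 14  [B.pre * 2 + 2]
7. n3.fin = "pv"  ["pv"]
8. n4.acc = false  [terminal]
9. n5.fin = 8  [8]
10. n6.off = "zr"  [terminal]
11. n7.off = "pz"  [terminal]
12. n8.val = 3  [terminal]
13. n5.cnt = true  [D.fin > 7]
14. n5.live = false  [false]
15. n10.val = 27  [terminal]
16. n11.acc = true  [terminal]
17. n12.off = "wm"  [terminal]
18. n9.ok = 23  [len(e.off) + 21]
19. n9.sig = 4  [4]
20. n3.lab = false  [C.sig > 4]
21. n3.tag = 24  [C.sig + 20]
22. n13.acc = true  [terminal]
23. n2.env = -1  [B.ok + 8]
24. n2.idx = 10  [A.tag + B.ok - 5]
25. n0.sig = false  [false]
26. n0.cnt = 1  [B.env + 2]

1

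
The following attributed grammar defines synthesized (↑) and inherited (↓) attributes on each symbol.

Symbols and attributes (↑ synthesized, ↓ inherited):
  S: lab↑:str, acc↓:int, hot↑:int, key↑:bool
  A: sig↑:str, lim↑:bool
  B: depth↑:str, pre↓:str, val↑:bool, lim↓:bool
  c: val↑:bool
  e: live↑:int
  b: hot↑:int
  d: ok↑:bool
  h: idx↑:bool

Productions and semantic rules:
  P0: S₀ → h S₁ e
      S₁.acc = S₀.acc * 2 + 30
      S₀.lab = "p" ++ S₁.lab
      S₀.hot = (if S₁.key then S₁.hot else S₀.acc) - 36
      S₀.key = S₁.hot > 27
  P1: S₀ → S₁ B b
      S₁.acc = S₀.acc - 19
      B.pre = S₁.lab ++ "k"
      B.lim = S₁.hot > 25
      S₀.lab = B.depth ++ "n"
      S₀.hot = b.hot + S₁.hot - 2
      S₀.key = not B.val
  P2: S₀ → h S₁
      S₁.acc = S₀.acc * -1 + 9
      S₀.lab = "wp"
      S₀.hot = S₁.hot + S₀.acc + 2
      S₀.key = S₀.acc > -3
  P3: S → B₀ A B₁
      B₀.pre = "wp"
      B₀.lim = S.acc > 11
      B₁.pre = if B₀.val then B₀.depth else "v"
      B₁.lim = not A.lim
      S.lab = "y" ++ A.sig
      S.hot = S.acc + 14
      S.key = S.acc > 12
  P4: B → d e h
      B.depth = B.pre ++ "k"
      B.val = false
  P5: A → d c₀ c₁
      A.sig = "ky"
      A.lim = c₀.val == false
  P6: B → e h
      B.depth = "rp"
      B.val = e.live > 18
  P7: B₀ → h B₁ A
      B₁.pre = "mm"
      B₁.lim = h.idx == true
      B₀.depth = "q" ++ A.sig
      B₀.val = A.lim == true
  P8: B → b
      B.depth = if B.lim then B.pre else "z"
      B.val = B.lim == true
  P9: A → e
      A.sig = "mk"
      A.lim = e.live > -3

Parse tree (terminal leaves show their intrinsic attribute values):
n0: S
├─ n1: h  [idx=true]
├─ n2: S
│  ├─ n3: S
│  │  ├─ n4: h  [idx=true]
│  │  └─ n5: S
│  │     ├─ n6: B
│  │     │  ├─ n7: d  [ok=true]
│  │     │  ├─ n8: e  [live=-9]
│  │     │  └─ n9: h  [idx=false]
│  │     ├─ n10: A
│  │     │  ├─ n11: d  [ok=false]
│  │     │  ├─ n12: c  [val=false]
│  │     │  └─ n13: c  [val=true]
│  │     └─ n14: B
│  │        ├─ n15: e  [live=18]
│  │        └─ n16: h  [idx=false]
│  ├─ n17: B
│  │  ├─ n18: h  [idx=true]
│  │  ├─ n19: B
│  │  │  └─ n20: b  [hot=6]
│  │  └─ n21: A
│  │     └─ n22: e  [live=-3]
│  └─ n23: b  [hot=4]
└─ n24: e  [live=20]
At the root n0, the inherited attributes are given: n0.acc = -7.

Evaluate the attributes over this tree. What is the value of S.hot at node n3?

1. n0.acc = -7  [given at root]
2. n1.idx = true  [terminal]
3. n2.acc = 16  [S₀.acc * 2 + 30]
4. n3.acc = -3  [S₀.acc - 19]
5. n4.idx = true  [terminal]
6. n5.acc = 12  [S₀.acc * -1 + 9]
7. n6.pre = "wp"  ["wp"]
8. n6.lim = true  [S.acc > 11]
9. n7.ok = true  [terminal]
10. n8.live = -9  [terminal]
11. n9.idx = false  [terminal]
12. n6.depth = "wpk"  [B.pre ++ "k"]
13. n6.val = false  [false]
14. n11.ok = false  [terminal]
15. n12.val = false  [terminal]
16. n13.val = true  [terminal]
17. n10.sig = "ky"  ["ky"]
18. n10.lim = true  [c₀.val == false]
19. n14.pre = "v"  [if B₀.val then B₀.depth else "v"]
20. n14.lim = false  [not A.lim]
21. n15.live = 18  [terminal]
22. n16.idx = false  [terminal]
23. n14.depth = "rp"  ["rp"]
24. n14.val = false  [e.live > 18]
25. n5.lab = "yky"  ["y" ++ A.sig]
26. n5.hot = 26  [S.acc + 14]
27. n5.key = false  [S.acc > 12]
28. n3.lab = "wp"  ["wp"]
29. n3.hot = 25  [S₁.hot + S₀.acc + 2]
30. n3.key = false  [S₀.acc > -3]
31. n17.pre = "wpk"  [S₁.lab ++ "k"]
32. n17.lim = false  [S₁.hot > 25]
33. n18.idx = true  [terminal]
34. n19.pre = "mm"  ["mm"]
35. n19.lim = true  [h.idx == true]
36. n20.hot = 6  [terminal]
37. n19.depth = "mm"  [if B.lim then B.pre else "z"]
38. n19.val = true  [B.lim == true]
39. n22.live = -3  [terminal]
40. n21.sig = "mk"  ["mk"]
41. n21.lim = false  [e.live > -3]
42. n17.depth = "qmk"  ["q" ++ A.sig]
43. n17.val = false  [A.lim == true]
44. n23.hot = 4  [terminal]
45. n2.lab = "qmkn"  [B.depth ++ "n"]
46. n2.hot = 27  [b.hot + S₁.hot - 2]
47. n2.key = true  [not B.val]
48. n24.live = 20  [terminal]
49. n0.lab = "pqmkn"  ["p" ++ S₁.lab]
50. n0.hot = -9  [(if S₁.key then S₁.hot else S₀.acc) - 36]
51. n0.key = false  [S₁.hot > 27]

25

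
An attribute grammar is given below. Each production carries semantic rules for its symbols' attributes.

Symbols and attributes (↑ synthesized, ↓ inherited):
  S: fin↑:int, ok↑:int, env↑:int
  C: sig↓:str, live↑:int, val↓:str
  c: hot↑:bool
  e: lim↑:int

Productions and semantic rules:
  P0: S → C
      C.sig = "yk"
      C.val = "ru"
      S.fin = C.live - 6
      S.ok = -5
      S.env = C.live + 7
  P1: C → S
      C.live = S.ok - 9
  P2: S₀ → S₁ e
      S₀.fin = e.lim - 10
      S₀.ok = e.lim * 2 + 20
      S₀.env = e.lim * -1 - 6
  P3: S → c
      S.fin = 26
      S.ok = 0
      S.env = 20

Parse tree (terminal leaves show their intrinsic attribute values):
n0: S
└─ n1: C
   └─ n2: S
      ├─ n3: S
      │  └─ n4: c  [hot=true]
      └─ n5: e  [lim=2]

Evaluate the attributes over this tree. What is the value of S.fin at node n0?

1. n1.sig = "yk"  ["yk"]
2. n1.val = "ru"  ["ru"]
3. n4.hot = true  [terminal]
4. n3.fin = 26  [26]
5. n3.ok = 0  [0]
6. n3.env = 20  [20]
7. n5.lim = 2  [terminal]
8. n2.fin = -8  [e.lim - 10]
9. n2.ok = 24  [e.lim * 2 + 20]
10. n2.env = -8  [e.lim * -1 - 6]
11. n1.live = 15  [S.ok - 9]
12. n0.fin = 9  [C.live - 6]
13. n0.ok = -5  [-5]
14. n0.env = 22  [C.live + 7]

9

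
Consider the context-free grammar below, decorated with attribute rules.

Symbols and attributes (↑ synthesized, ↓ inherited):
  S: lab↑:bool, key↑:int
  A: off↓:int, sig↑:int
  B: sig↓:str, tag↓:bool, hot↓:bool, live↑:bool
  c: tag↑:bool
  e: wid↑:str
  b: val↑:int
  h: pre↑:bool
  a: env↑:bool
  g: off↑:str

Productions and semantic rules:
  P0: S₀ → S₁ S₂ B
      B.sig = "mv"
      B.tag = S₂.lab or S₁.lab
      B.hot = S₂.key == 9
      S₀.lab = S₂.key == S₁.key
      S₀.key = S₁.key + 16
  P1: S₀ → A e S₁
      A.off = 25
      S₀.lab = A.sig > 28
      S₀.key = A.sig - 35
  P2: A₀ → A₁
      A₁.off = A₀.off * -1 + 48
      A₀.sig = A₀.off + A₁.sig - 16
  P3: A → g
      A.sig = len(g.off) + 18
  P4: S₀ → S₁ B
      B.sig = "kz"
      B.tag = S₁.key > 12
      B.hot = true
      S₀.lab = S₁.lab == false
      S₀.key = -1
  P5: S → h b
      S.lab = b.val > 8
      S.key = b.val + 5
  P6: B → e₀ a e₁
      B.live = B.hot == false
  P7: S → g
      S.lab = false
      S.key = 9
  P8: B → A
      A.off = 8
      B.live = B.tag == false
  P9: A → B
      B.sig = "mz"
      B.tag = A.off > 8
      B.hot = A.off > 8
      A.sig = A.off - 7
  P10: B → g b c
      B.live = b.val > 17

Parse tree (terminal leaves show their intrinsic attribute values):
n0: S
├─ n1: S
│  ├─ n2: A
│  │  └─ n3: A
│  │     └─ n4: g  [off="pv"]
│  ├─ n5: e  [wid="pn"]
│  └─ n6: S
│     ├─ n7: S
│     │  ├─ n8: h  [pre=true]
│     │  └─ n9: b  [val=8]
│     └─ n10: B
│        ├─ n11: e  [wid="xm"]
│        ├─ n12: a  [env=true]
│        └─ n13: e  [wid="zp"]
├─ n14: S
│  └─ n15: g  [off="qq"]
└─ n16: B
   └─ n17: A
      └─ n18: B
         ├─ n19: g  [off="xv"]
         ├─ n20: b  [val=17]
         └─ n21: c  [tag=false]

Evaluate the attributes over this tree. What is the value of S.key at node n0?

1. n2.off = 25  [25]
2. n3.off = 23  [A₀.off * -1 + 48]
3. n4.off = "pv"  [terminal]
4. n3.sig = 20  [len(g.off) + 18]
5. n2.sig = 29  [A₀.off + A₁.sig - 16]
6. n5.wid = "pn"  [terminal]
7. n8.pre = true  [terminal]
8. n9.val = 8  [terminal]
9. n7.lab = false  [b.val > 8]
10. n7.key = 13  [b.val + 5]
11. n10.sig = "kz"  ["kz"]
12. n10.tag = true  [S₁.key > 12]
13. n10.hot = true  [true]
14. n11.wid = "xm"  [terminal]
15. n12.env = true  [terminal]
16. n13.wid = "zp"  [terminal]
17. n10.live = false  [B.hot == false]
18. n6.lab = true  [S₁.lab == false]
19. n6.key = -1  [-1]
20. n1.lab = true  [A.sig > 28]
21. n1.key = -6  [A.sig - 35]
22. n15.off = "qq"  [terminal]
23. n14.lab = false  [false]
24. n14.key = 9  [9]
25. n16.sig = "mv"  ["mv"]
26. n16.tag = true  [S₂.lab or S₁.lab]
27. n16.hot = true  [S₂.key == 9]
28. n17.off = 8  [8]
29. n18.sig = "mz"  ["mz"]
30. n18.tag = false  [A.off > 8]
31. n18.hot = false  [A.off > 8]
32. n19.off = "xv"  [terminal]
33. n20.val = 17  [terminal]
34. n21.tag = false  [terminal]
35. n18.live = false  [b.val > 17]
36. n17.sig = 1  [A.off - 7]
37. n16.live = false  [B.tag == false]
38. n0.lab = false  [S₂.key == S₁.key]
39. n0.key = 10  [S₁.key + 16]

10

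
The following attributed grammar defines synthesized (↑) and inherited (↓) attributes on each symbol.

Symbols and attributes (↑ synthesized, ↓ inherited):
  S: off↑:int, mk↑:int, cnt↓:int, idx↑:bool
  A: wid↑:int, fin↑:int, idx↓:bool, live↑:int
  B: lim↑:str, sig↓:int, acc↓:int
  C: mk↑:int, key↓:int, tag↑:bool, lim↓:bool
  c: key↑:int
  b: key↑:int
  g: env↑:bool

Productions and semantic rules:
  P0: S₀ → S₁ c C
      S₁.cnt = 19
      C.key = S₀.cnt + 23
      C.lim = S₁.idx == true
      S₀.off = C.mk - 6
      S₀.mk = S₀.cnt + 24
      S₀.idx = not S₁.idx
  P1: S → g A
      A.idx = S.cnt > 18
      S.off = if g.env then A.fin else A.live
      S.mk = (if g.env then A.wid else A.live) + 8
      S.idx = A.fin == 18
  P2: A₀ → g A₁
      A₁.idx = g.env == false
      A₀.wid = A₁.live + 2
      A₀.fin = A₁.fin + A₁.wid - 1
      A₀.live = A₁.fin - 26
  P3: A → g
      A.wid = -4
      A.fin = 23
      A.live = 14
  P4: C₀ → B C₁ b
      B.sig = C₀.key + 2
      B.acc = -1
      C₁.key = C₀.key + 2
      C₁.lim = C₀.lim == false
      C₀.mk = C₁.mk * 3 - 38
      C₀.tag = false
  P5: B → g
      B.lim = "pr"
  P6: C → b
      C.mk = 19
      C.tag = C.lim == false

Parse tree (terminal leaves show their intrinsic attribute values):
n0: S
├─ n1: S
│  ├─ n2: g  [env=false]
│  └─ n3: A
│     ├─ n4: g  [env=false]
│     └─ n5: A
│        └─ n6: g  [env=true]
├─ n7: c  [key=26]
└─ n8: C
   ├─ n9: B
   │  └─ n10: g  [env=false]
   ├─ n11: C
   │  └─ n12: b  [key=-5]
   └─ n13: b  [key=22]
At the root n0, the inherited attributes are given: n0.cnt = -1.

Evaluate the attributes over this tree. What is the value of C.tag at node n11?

1. n0.cnt = -1  [given at root]
2. n1.cnt = 19  [19]
3. n2.env = false  [terminal]
4. n3.idx = true  [S.cnt > 18]
5. n4.env = false  [terminal]
6. n5.idx = true  [g.env == false]
7. n6.env = true  [terminal]
8. n5.wid = -4  [-4]
9. n5.fin = 23  [23]
10. n5.live = 14  [14]
11. n3.wid = 16  [A₁.live + 2]
12. n3.fin = 18  [A₁.fin + A₁.wid - 1]
13. n3.live = -3  [A₁.fin - 26]
14. n1.off = -3  [if g.env then A.fin else A.live]
15. n1.mk = 5  [(if g.env then A.wid else A.live) + 8]
16. n1.idx = true  [A.fin == 18]
17. n7.key = 26  [terminal]
18. n8.key = 22  [S₀.cnt + 23]
19. n8.lim = true  [S₁.idx == true]
20. n9.sig = 24  [C₀.key + 2]
21. n9.acc = -1  [-1]
22. n10.env = false  [terminal]
23. n9.lim = "pr"  ["pr"]
24. n11.key = 24  [C₀.key + 2]
25. n11.lim = false  [C₀.lim == false]
26. n12.key = -5  [terminal]
27. n11.mk = 19  [19]
28. n11.tag = true  [C.lim == false]
29. n13.key = 22  [terminal]
30. n8.mk = 19  [C₁.mk * 3 - 38]
31. n8.tag = false  [false]
32. n0.off = 13  [C.mk - 6]
33. n0.mk = 23  [S₀.cnt + 24]
34. n0.idx = false  [not S₁.idx]

true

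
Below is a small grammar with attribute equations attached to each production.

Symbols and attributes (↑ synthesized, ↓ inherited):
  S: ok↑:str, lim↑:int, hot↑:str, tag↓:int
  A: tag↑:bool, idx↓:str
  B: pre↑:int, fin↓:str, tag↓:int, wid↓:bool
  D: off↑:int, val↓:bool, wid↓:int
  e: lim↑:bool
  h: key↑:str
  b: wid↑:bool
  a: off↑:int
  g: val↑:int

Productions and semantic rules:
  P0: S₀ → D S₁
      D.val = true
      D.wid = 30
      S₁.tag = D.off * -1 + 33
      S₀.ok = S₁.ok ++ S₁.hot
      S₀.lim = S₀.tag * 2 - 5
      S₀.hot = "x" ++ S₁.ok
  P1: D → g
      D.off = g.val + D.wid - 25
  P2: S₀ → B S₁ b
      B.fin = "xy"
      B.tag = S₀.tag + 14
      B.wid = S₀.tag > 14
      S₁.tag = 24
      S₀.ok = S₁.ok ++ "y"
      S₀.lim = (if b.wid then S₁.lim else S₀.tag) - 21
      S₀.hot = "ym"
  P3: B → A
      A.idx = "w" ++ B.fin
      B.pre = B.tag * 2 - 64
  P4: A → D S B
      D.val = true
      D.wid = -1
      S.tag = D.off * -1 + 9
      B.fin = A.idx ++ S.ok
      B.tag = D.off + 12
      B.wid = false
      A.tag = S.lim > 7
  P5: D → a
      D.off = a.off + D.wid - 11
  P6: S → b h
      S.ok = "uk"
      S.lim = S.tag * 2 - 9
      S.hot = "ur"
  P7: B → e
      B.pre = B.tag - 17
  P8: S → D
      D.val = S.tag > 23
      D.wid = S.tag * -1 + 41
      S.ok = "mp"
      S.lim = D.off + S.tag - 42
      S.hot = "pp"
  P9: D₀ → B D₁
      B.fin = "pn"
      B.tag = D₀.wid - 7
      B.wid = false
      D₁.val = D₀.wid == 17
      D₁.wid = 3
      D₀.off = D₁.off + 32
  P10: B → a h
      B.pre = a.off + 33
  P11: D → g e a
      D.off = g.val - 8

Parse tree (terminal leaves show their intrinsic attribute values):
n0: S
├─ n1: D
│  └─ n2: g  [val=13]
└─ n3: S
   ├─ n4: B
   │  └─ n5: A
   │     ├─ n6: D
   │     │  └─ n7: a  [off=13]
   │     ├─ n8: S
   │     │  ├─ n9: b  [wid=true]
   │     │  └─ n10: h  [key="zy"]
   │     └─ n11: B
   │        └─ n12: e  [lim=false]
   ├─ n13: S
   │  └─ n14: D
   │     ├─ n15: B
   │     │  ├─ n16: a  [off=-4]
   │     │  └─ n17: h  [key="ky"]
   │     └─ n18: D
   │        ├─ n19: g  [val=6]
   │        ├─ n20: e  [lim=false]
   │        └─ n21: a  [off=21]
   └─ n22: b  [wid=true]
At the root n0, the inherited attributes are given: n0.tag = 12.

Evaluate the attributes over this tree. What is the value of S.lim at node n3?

-9

1. n0.tag = 12  [given at root]
2. n1.val = true  [true]
3. n1.wid = 30  [30]
4. n2.val = 13  [terminal]
5. n1.off = 18  [g.val + D.wid - 25]
6. n3.tag = 15  [D.off * -1 + 33]
7. n4.fin = "xy"  ["xy"]
8. n4.tag = 29  [S₀.tag + 14]
9. n4.wid = true  [S₀.tag > 14]
10. n5.idx = "wxy"  ["w" ++ B.fin]
11. n6.val = true  [true]
12. n6.wid = -1  [-1]
13. n7.off = 13  [terminal]
14. n6.off = 1  [a.off + D.wid - 11]
15. n8.tag = 8  [D.off * -1 + 9]
16. n9.wid = true  [terminal]
17. n10.key = "zy"  [terminal]
18. n8.ok = "uk"  ["uk"]
19. n8.lim = 7  [S.tag * 2 - 9]
20. n8.hot = "ur"  ["ur"]
21. n11.fin = "wxyuk"  [A.idx ++ S.ok]
22. n11.tag = 13  [D.off + 12]
23. n11.wid = false  [false]
24. n12.lim = false  [terminal]
25. n11.pre = -4  [B.tag - 17]
26. n5.tag = false  [S.lim > 7]
27. n4.pre = -6  [B.tag * 2 - 64]
28. n13.tag = 24  [24]
29. n14.val = true  [S.tag > 23]
30. n14.wid = 17  [S.tag * -1 + 41]
31. n15.fin = "pn"  ["pn"]
32. n15.tag = 10  [D₀.wid - 7]
33. n15.wid = false  [false]
34. n16.off = -4  [terminal]
35. n17.key = "ky"  [terminal]
36. n15.pre = 29  [a.off + 33]
37. n18.val = true  [D₀.wid == 17]
38. n18.wid = 3  [3]
39. n19.val = 6  [terminal]
40. n20.lim = false  [terminal]
41. n21.off = 21  [terminal]
42. n18.off = -2  [g.val - 8]
43. n14.off = 30  [D₁.off + 32]
44. n13.ok = "mp"  ["mp"]
45. n13.lim = 12  [D.off + S.tag - 42]
46. n13.hot = "pp"  ["pp"]
47. n22.wid = true  [terminal]
48. n3.ok = "mpy"  [S₁.ok ++ "y"]
49. n3.lim = -9  [(if b.wid then S₁.lim else S₀.tag) - 21]
50. n3.hot = "ym"  ["ym"]
51. n0.ok = "mpyym"  [S₁.ok ++ S₁.hot]
52. n0.lim = 19  [S₀.tag * 2 - 5]
53. n0.hot = "xmpy"  ["x" ++ S₁.ok]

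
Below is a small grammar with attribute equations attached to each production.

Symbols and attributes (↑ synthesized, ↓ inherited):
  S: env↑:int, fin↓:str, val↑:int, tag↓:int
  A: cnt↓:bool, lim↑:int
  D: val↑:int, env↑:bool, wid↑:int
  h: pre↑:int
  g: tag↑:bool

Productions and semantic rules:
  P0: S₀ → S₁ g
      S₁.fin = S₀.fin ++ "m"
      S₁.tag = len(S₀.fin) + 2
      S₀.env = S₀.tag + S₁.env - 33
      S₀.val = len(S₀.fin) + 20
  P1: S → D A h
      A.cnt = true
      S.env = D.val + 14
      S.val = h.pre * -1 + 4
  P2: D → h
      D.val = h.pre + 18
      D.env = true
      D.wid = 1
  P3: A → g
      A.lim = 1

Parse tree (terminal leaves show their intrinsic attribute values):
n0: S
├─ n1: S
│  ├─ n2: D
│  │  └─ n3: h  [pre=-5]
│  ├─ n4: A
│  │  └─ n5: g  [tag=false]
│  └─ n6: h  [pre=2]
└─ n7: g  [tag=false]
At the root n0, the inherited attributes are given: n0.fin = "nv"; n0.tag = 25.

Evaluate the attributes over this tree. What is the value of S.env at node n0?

1. n0.fin = "nv"  [given at root]
2. n0.tag = 25  [given at root]
3. n1.fin = "nvm"  [S₀.fin ++ "m"]
4. n1.tag = 4  [len(S₀.fin) + 2]
5. n3.pre = -5  [terminal]
6. n2.val = 13  [h.pre + 18]
7. n2.env = true  [true]
8. n2.wid = 1  [1]
9. n4.cnt = true  [true]
10. n5.tag = false  [terminal]
11. n4.lim = 1  [1]
12. n6.pre = 2  [terminal]
13. n1.env = 27  [D.val + 14]
14. n1.val = 2  [h.pre * -1 + 4]
15. n7.tag = false  [terminal]
16. n0.env = 19  [S₀.tag + S₁.env - 33]
17. n0.val = 22  [len(S₀.fin) + 20]

19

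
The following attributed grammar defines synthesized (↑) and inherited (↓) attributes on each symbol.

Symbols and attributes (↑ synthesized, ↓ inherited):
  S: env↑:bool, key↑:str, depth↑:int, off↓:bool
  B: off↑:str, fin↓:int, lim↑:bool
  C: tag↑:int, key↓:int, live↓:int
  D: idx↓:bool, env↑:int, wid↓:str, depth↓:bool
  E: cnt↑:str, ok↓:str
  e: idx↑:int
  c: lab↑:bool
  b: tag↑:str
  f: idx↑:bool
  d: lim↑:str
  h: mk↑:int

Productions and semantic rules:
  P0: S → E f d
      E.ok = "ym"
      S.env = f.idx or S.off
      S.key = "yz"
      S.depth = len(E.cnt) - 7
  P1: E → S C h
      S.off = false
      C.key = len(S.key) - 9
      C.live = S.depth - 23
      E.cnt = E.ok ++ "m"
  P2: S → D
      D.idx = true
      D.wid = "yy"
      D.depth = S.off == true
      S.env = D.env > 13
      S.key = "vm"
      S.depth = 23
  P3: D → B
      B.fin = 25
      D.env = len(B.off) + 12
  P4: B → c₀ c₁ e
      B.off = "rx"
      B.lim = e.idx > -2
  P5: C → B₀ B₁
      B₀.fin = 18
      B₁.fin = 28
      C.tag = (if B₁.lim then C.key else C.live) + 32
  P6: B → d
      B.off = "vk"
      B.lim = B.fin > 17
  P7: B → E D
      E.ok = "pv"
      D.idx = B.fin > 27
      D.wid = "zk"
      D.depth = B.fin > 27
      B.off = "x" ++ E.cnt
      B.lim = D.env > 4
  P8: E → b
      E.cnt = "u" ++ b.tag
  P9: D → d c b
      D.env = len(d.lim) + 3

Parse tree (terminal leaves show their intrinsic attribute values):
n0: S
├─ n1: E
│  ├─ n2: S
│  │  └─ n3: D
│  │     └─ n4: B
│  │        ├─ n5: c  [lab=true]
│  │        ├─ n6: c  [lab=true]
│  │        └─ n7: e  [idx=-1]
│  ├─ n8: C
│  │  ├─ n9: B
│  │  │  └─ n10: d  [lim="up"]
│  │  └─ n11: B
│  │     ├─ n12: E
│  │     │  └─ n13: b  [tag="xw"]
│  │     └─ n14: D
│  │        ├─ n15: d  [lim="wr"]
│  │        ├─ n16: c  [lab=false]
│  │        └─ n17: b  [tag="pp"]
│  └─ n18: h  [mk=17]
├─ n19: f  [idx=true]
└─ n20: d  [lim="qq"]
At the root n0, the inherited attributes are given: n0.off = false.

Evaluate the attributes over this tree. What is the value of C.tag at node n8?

1. n0.off = false  [given at root]
2. n1.ok = "ym"  ["ym"]
3. n2.off = false  [false]
4. n3.idx = true  [true]
5. n3.wid = "yy"  ["yy"]
6. n3.depth = false  [S.off == true]
7. n4.fin = 25  [25]
8. n5.lab = true  [terminal]
9. n6.lab = true  [terminal]
10. n7.idx = -1  [terminal]
11. n4.off = "rx"  ["rx"]
12. n4.lim = true  [e.idx > -2]
13. n3.env = 14  [len(B.off) + 12]
14. n2.env = true  [D.env > 13]
15. n2.key = "vm"  ["vm"]
16. n2.depth = 23  [23]
17. n8.key = -7  [len(S.key) - 9]
18. n8.live = 0  [S.depth - 23]
19. n9.fin = 18  [18]
20. n10.lim = "up"  [terminal]
21. n9.off = "vk"  ["vk"]
22. n9.lim = true  [B.fin > 17]
23. n11.fin = 28  [28]
24. n12.ok = "pv"  ["pv"]
25. n13.tag = "xw"  [terminal]
26. n12.cnt = "uxw"  ["u" ++ b.tag]
27. n14.idx = true  [B.fin > 27]
28. n14.wid = "zk"  ["zk"]
29. n14.depth = true  [B.fin > 27]
30. n15.lim = "wr"  [terminal]
31. n16.lab = false  [terminal]
32. n17.tag = "pp"  [terminal]
33. n14.env = 5  [len(d.lim) + 3]
34. n11.off = "xuxw"  ["x" ++ E.cnt]
35. n11.lim = true  [D.env > 4]
36. n8.tag = 25  [(if B₁.lim then C.key else C.live) + 32]
37. n18.mk = 17  [terminal]
38. n1.cnt = "ymm"  [E.ok ++ "m"]
39. n19.idx = true  [terminal]
40. n20.lim = "qq"  [terminal]
41. n0.env = true  [f.idx or S.off]
42. n0.key = "yz"  ["yz"]
43. n0.depth = -4  [len(E.cnt) - 7]

25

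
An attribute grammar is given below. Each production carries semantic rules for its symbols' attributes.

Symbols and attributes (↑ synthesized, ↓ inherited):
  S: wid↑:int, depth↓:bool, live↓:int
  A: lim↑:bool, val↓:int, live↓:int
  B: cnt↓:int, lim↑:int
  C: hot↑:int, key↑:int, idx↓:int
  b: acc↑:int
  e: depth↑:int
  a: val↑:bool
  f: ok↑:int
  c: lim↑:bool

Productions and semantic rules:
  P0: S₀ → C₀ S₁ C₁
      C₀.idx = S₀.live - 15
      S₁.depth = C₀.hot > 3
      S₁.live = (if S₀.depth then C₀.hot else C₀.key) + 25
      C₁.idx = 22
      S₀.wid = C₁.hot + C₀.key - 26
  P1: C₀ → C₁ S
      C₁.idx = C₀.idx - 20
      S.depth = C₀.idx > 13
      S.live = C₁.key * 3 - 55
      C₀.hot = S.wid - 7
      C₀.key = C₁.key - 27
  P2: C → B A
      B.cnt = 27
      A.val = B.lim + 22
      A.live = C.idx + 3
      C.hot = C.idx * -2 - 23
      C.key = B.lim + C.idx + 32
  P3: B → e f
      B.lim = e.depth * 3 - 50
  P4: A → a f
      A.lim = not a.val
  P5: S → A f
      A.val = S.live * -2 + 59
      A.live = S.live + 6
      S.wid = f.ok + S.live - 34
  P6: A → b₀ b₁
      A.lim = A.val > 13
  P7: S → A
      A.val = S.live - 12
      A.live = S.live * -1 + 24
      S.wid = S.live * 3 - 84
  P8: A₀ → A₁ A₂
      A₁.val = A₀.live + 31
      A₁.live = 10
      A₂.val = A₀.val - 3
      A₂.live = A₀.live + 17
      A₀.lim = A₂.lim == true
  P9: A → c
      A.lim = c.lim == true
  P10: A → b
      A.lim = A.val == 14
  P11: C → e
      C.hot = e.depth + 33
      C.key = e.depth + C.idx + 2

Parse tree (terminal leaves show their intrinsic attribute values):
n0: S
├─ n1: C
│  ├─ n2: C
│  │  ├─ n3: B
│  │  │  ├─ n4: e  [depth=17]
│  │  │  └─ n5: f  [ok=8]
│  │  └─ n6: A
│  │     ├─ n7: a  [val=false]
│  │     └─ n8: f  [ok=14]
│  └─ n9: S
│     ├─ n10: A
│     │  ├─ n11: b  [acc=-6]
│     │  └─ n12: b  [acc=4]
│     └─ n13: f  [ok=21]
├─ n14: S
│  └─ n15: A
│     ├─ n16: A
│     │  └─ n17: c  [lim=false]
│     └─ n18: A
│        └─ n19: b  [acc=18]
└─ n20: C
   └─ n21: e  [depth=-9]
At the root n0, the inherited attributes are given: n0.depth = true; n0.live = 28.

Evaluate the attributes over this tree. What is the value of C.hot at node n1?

3

1. n0.depth = true  [given at root]
2. n0.live = 28  [given at root]
3. n1.idx = 13  [S₀.live - 15]
4. n2.idx = -7  [C₀.idx - 20]
5. n3.cnt = 27  [27]
6. n4.depth = 17  [terminal]
7. n5.ok = 8  [terminal]
8. n3.lim = 1  [e.depth * 3 - 50]
9. n6.val = 23  [B.lim + 22]
10. n6.live = -4  [C.idx + 3]
11. n7.val = false  [terminal]
12. n8.ok = 14  [terminal]
13. n6.lim = true  [not a.val]
14. n2.hot = -9  [C.idx * -2 - 23]
15. n2.key = 26  [B.lim + C.idx + 32]
16. n9.depth = false  [C₀.idx > 13]
17. n9.live = 23  [C₁.key * 3 - 55]
18. n10.val = 13  [S.live * -2 + 59]
19. n10.live = 29  [S.live + 6]
20. n11.acc = -6  [terminal]
21. n12.acc = 4  [terminal]
22. n10.lim = false  [A.val > 13]
23. n13.ok = 21  [terminal]
24. n9.wid = 10  [f.ok + S.live - 34]
25. n1.hot = 3  [S.wid - 7]
26. n1.key = -1  [C₁.key - 27]
27. n14.depth = false  [C₀.hot > 3]
28. n14.live = 28  [(if S₀.depth then C₀.hot else C₀.key) + 25]
29. n15.val = 16  [S.live - 12]
30. n15.live = -4  [S.live * -1 + 24]
31. n16.val = 27  [A₀.live + 31]
32. n16.live = 10  [10]
33. n17.lim = false  [terminal]
34. n16.lim = false  [c.lim == true]
35. n18.val = 13  [A₀.val - 3]
36. n18.live = 13  [A₀.live + 17]
37. n19.acc = 18  [terminal]
38. n18.lim = false  [A.val == 14]
39. n15.lim = false  [A₂.lim == true]
40. n14.wid = 0  [S.live * 3 - 84]
41. n20.idx = 22  [22]
42. n21.depth = -9  [terminal]
43. n20.hot = 24  [e.depth + 33]
44. n20.key = 15  [e.depth + C.idx + 2]
45. n0.wid = -3  [C₁.hot + C₀.key - 26]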